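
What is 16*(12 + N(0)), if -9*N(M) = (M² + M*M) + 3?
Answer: 560/3 ≈ 186.67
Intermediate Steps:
N(M) = -⅓ - 2*M²/9 (N(M) = -((M² + M*M) + 3)/9 = -((M² + M²) + 3)/9 = -(2*M² + 3)/9 = -(3 + 2*M²)/9 = -⅓ - 2*M²/9)
16*(12 + N(0)) = 16*(12 + (-⅓ - 2/9*0²)) = 16*(12 + (-⅓ - 2/9*0)) = 16*(12 + (-⅓ + 0)) = 16*(12 - ⅓) = 16*(35/3) = 560/3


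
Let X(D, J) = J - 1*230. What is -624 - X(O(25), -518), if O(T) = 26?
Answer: 124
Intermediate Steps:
X(D, J) = -230 + J (X(D, J) = J - 230 = -230 + J)
-624 - X(O(25), -518) = -624 - (-230 - 518) = -624 - 1*(-748) = -624 + 748 = 124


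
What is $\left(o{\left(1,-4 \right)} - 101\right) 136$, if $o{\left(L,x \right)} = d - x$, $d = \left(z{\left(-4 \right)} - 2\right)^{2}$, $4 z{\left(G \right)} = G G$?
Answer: $-12648$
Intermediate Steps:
$z{\left(G \right)} = \frac{G^{2}}{4}$ ($z{\left(G \right)} = \frac{G G}{4} = \frac{G^{2}}{4}$)
$d = 4$ ($d = \left(\frac{\left(-4\right)^{2}}{4} - 2\right)^{2} = \left(\frac{1}{4} \cdot 16 - 2\right)^{2} = \left(4 - 2\right)^{2} = 2^{2} = 4$)
$o{\left(L,x \right)} = 4 - x$
$\left(o{\left(1,-4 \right)} - 101\right) 136 = \left(\left(4 - -4\right) - 101\right) 136 = \left(\left(4 + 4\right) - 101\right) 136 = \left(8 - 101\right) 136 = \left(-93\right) 136 = -12648$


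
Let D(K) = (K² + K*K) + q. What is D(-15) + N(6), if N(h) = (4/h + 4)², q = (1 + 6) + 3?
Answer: 4336/9 ≈ 481.78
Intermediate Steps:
q = 10 (q = 7 + 3 = 10)
N(h) = (4 + 4/h)²
D(K) = 10 + 2*K² (D(K) = (K² + K*K) + 10 = (K² + K²) + 10 = 2*K² + 10 = 10 + 2*K²)
D(-15) + N(6) = (10 + 2*(-15)²) + 16*(1 + 6)²/6² = (10 + 2*225) + 16*(1/36)*7² = (10 + 450) + 16*(1/36)*49 = 460 + 196/9 = 4336/9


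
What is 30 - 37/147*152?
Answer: -1214/147 ≈ -8.2585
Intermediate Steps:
30 - 37/147*152 = 30 - 5624/147 = -1214/147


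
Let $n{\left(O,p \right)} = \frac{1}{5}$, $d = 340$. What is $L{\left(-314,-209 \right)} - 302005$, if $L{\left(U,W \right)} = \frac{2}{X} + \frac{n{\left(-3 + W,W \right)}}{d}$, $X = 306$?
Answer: $- \frac{4620676391}{15300} \approx -3.0201 \cdot 10^{5}$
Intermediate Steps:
$n{\left(O,p \right)} = \frac{1}{5}$
$L{\left(U,W \right)} = \frac{109}{15300}$ ($L{\left(U,W \right)} = \frac{2}{306} + \frac{1}{5 \cdot 340} = 2 \cdot \frac{1}{306} + \frac{1}{5} \cdot \frac{1}{340} = \frac{1}{153} + \frac{1}{1700} = \frac{109}{15300}$)
$L{\left(-314,-209 \right)} - 302005 = \frac{109}{15300} - 302005 = - \frac{4620676391}{15300}$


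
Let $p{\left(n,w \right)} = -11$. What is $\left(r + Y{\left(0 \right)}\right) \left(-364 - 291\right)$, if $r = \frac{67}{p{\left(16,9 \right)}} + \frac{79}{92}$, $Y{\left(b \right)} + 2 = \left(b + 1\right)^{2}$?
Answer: $\frac{4131085}{1012} \approx 4082.1$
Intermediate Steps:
$Y{\left(b \right)} = -2 + \left(1 + b\right)^{2}$ ($Y{\left(b \right)} = -2 + \left(b + 1\right)^{2} = -2 + \left(1 + b\right)^{2}$)
$r = - \frac{5295}{1012}$ ($r = \frac{67}{-11} + \frac{79}{92} = 67 \left(- \frac{1}{11}\right) + 79 \cdot \frac{1}{92} = - \frac{67}{11} + \frac{79}{92} = - \frac{5295}{1012} \approx -5.2322$)
$\left(r + Y{\left(0 \right)}\right) \left(-364 - 291\right) = \left(- \frac{5295}{1012} - \left(2 - \left(1 + 0\right)^{2}\right)\right) \left(-364 - 291\right) = \left(- \frac{5295}{1012} - \left(2 - 1^{2}\right)\right) \left(-655\right) = \left(- \frac{5295}{1012} + \left(-2 + 1\right)\right) \left(-655\right) = \left(- \frac{5295}{1012} - 1\right) \left(-655\right) = \left(- \frac{6307}{1012}\right) \left(-655\right) = \frac{4131085}{1012}$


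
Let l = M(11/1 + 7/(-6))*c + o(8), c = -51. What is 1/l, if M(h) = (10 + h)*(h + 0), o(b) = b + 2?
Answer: -12/119237 ≈ -0.00010064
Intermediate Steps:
o(b) = 2 + b
M(h) = h*(10 + h) (M(h) = (10 + h)*h = h*(10 + h))
l = -119237/12 (l = ((11/1 + 7/(-6))*(10 + (11/1 + 7/(-6))))*(-51) + (2 + 8) = ((11*1 + 7*(-1/6))*(10 + (11*1 + 7*(-1/6))))*(-51) + 10 = ((11 - 7/6)*(10 + (11 - 7/6)))*(-51) + 10 = (59*(10 + 59/6)/6)*(-51) + 10 = ((59/6)*(119/6))*(-51) + 10 = (7021/36)*(-51) + 10 = -119357/12 + 10 = -119237/12 ≈ -9936.4)
1/l = 1/(-119237/12) = -12/119237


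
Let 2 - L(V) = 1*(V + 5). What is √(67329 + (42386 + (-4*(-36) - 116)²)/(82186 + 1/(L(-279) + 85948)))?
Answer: 7*√2760078816427482833241/1417281133 ≈ 259.48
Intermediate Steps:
L(V) = -3 - V (L(V) = 2 - (V + 5) = 2 - (5 + V) = 2 + (-5 - V) = -3 - V)
√(67329 + (42386 + (-4*(-36) - 116)²)/(82186 + 1/(L(-279) + 85948))) = √(67329 + (42386 + (-4*(-36) - 116)²)/(82186 + 1/((-3 - 1*(-279)) + 85948))) = √(67329 + (42386 + (144 - 116)²)/(82186 + 1/((-3 + 279) + 85948))) = √(67329 + (42386 + 28²)/(82186 + 1/(276 + 85948))) = √(67329 + (42386 + 784)/(82186 + 1/86224)) = √(67329 + 43170/(82186 + 1/86224)) = √(67329 + 43170/(7086405665/86224)) = √(67329 + 43170*(86224/7086405665)) = √(67329 + 744458016/1417281133) = √(95424865861773/1417281133) = 7*√2760078816427482833241/1417281133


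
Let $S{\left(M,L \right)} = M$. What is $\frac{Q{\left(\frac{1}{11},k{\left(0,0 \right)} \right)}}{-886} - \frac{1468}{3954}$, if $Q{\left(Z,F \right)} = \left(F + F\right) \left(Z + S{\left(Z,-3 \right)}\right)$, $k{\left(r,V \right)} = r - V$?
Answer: $- \frac{734}{1977} \approx -0.37127$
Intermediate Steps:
$Q{\left(Z,F \right)} = 4 F Z$ ($Q{\left(Z,F \right)} = \left(F + F\right) \left(Z + Z\right) = 2 F 2 Z = 4 F Z$)
$\frac{Q{\left(\frac{1}{11},k{\left(0,0 \right)} \right)}}{-886} - \frac{1468}{3954} = \frac{4 \left(0 - 0\right) \frac{1}{11}}{-886} - \frac{1468}{3954} = 4 \left(0 + 0\right) \frac{1}{11} \left(- \frac{1}{886}\right) - \frac{734}{1977} = 4 \cdot 0 \cdot \frac{1}{11} \left(- \frac{1}{886}\right) - \frac{734}{1977} = 0 \left(- \frac{1}{886}\right) - \frac{734}{1977} = 0 - \frac{734}{1977} = - \frac{734}{1977}$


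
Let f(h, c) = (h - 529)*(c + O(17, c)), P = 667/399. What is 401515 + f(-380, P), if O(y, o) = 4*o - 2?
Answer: 52632784/133 ≈ 3.9574e+5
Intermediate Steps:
P = 667/399 (P = 667*(1/399) = 667/399 ≈ 1.6717)
O(y, o) = -2 + 4*o
f(h, c) = (-529 + h)*(-2 + 5*c) (f(h, c) = (h - 529)*(c + (-2 + 4*c)) = (-529 + h)*(-2 + 5*c))
401515 + f(-380, P) = 401515 + (1058 - 2645*667/399 - 2*(-380) + 5*(667/399)*(-380)) = 401515 + (1058 - 1764215/399 + 760 - 66700/21) = 401515 - 768711/133 = 52632784/133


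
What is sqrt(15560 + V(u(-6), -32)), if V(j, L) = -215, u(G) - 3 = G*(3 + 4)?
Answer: 3*sqrt(1705) ≈ 123.88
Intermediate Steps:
u(G) = 3 + 7*G (u(G) = 3 + G*(3 + 4) = 3 + G*7 = 3 + 7*G)
sqrt(15560 + V(u(-6), -32)) = sqrt(15560 - 215) = sqrt(15345) = 3*sqrt(1705)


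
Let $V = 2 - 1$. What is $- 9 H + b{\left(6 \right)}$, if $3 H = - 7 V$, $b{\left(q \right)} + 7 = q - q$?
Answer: $14$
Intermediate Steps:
$V = 1$ ($V = 2 - 1 = 1$)
$b{\left(q \right)} = -7$ ($b{\left(q \right)} = -7 + \left(q - q\right) = -7 + 0 = -7$)
$H = - \frac{7}{3}$ ($H = \frac{\left(-7\right) 1}{3} = \frac{1}{3} \left(-7\right) = - \frac{7}{3} \approx -2.3333$)
$- 9 H + b{\left(6 \right)} = \left(-9\right) \left(- \frac{7}{3}\right) - 7 = 21 - 7 = 14$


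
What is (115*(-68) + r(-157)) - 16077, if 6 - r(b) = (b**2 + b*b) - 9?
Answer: -73180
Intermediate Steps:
r(b) = 15 - 2*b**2 (r(b) = 6 - ((b**2 + b*b) - 9) = 6 - ((b**2 + b**2) - 9) = 6 - (2*b**2 - 9) = 6 - (-9 + 2*b**2) = 6 + (9 - 2*b**2) = 15 - 2*b**2)
(115*(-68) + r(-157)) - 16077 = (115*(-68) + (15 - 2*(-157)**2)) - 16077 = (-7820 + (15 - 2*24649)) - 16077 = (-7820 + (15 - 49298)) - 16077 = (-7820 - 49283) - 16077 = -57103 - 16077 = -73180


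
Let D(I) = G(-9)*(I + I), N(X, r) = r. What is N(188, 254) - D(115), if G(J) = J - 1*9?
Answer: 4394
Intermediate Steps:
G(J) = -9 + J (G(J) = J - 9 = -9 + J)
D(I) = -36*I (D(I) = (-9 - 9)*(I + I) = -36*I)
N(188, 254) - D(115) = 254 - (-36)*115 = 254 - 1*(-4140) = 254 + 4140 = 4394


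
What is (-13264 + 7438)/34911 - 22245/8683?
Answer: -275727451/101044071 ≈ -2.7288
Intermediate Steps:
(-13264 + 7438)/34911 - 22245/8683 = -5826*1/34911 - 22245*1/8683 = -1942/11637 - 22245/8683 = -275727451/101044071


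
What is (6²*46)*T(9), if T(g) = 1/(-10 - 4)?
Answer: -828/7 ≈ -118.29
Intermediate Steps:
T(g) = -1/14 (T(g) = 1/(-14) = -1/14)
(6²*46)*T(9) = (6²*46)*(-1/14) = (36*46)*(-1/14) = 1656*(-1/14) = -828/7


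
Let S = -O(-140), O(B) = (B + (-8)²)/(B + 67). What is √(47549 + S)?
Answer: √253383073/73 ≈ 218.05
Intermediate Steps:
O(B) = (64 + B)/(67 + B) (O(B) = (B + 64)/(67 + B) = (64 + B)/(67 + B))
S = -76/73 (S = -(64 - 140)/(67 - 140) = -(-76)/(-73) = -(-1)*(-76)/73 = -1*76/73 = -76/73 ≈ -1.0411)
√(47549 + S) = √(47549 - 76/73) = √(3471001/73) = √253383073/73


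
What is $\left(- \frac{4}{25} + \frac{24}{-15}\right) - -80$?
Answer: $\frac{1956}{25} \approx 78.24$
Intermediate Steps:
$\left(- \frac{4}{25} + \frac{24}{-15}\right) - -80 = \left(\left(-4\right) \frac{1}{25} + 24 \left(- \frac{1}{15}\right)\right) + 80 = \left(- \frac{4}{25} - \frac{8}{5}\right) + 80 = - \frac{44}{25} + 80 = \frac{1956}{25}$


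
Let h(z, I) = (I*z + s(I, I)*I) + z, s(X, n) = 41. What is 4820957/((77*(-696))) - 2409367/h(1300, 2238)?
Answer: -7301921854285/80453864568 ≈ -90.759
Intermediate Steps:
h(z, I) = z + 41*I + I*z (h(z, I) = (I*z + 41*I) + z = (41*I + I*z) + z = z + 41*I + I*z)
4820957/((77*(-696))) - 2409367/h(1300, 2238) = 4820957/((77*(-696))) - 2409367/(1300 + 41*2238 + 2238*1300) = 4820957/(-53592) - 2409367/(1300 + 91758 + 2909400) = 4820957*(-1/53592) - 2409367/3002458 = -4820957/53592 - 2409367*1/3002458 = -4820957/53592 - 2409367/3002458 = -7301921854285/80453864568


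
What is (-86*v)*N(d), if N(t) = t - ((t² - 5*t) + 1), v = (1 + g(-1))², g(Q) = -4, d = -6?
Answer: 56502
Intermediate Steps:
v = 9 (v = (1 - 4)² = (-3)² = 9)
N(t) = -1 - t² + 6*t (N(t) = t - (1 + t² - 5*t) = t + (-1 - t² + 5*t) = -1 - t² + 6*t)
(-86*v)*N(d) = (-86*9)*(-1 - 1*(-6)² + 6*(-6)) = -774*(-1 - 1*36 - 36) = -774*(-1 - 36 - 36) = -774*(-73) = 56502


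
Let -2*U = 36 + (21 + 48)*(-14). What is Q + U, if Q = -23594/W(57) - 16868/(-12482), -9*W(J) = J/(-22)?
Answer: -9663210683/118579 ≈ -81492.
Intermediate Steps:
W(J) = J/198 (W(J) = -J/(9*(-22)) = -J*(-1)/(9*22) = -(-1)*J/198 = J/198)
U = 465 (U = -(36 + (21 + 48)*(-14))/2 = -(36 + 69*(-14))/2 = -(36 - 966)/2 = -½*(-930) = 465)
Q = -9718349918/118579 (Q = -23594/((1/198)*57) - 16868/(-12482) = -23594/19/66 - 16868*(-1/12482) = -23594*66/19 + 8434/6241 = -1557204/19 + 8434/6241 = -9718349918/118579 ≈ -81957.)
Q + U = -9718349918/118579 + 465 = -9663210683/118579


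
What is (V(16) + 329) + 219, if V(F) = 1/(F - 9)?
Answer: 3837/7 ≈ 548.14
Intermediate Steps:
V(F) = 1/(-9 + F)
(V(16) + 329) + 219 = (1/(-9 + 16) + 329) + 219 = (1/7 + 329) + 219 = 2304/7 + 219 = 3837/7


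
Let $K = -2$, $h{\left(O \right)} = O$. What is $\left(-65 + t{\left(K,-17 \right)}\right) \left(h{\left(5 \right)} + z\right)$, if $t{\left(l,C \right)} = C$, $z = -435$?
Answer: $35260$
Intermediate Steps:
$\left(-65 + t{\left(K,-17 \right)}\right) \left(h{\left(5 \right)} + z\right) = \left(-65 - 17\right) \left(5 - 435\right) = \left(-82\right) \left(-430\right) = 35260$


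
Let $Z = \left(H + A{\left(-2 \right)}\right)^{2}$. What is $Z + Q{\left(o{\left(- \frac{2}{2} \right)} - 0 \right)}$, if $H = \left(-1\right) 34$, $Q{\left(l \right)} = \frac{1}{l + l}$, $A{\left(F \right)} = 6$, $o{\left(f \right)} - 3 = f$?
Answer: $\frac{3137}{4} \approx 784.25$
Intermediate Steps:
$o{\left(f \right)} = 3 + f$
$Q{\left(l \right)} = \frac{1}{2 l}$
$H = -34$
$Z = 784$ ($Z = \left(-34 + 6\right)^{2} = \left(-28\right)^{2} = 784$)
$Z + Q{\left(o{\left(- \frac{2}{2} \right)} - 0 \right)} = 784 + \frac{1}{2 \left(\left(3 - \frac{2}{2}\right) - 0\right)} = 784 + \frac{1}{2 \left(\left(3 - 1\right) + 0\right)} = 784 + \frac{1}{2 \left(2 + 0\right)} = 784 + \frac{1}{2 \cdot 2} = 784 + \frac{1}{2} \cdot \frac{1}{2} = 784 + \frac{1}{4} = \frac{3137}{4}$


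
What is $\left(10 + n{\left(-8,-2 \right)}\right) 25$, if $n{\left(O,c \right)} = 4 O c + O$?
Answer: $1650$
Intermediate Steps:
$n{\left(O,c \right)} = O + 4 O c$ ($n{\left(O,c \right)} = 4 O c + O = O + 4 O c$)
$\left(10 + n{\left(-8,-2 \right)}\right) 25 = \left(10 - 8 \left(1 + 4 \left(-2\right)\right)\right) 25 = \left(10 - 8 \left(1 - 8\right)\right) 25 = \left(10 - -56\right) 25 = \left(10 + 56\right) 25 = 66 \cdot 25 = 1650$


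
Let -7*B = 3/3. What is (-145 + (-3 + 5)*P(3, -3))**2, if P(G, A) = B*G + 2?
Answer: 986049/49 ≈ 20123.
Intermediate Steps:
B = -1/7 (B = -3/(7*3) = -1/7*1 = -1/7 ≈ -0.14286)
P(G, A) = 2 - G/7 (P(G, A) = -G/7 + 2 = 2 - G/7)
(-145 + (-3 + 5)*P(3, -3))**2 = (-145 + (-3 + 5)*(2 - 1/7*3))**2 = (-145 + 2*(2 - 3/7))**2 = (-145 + 2*(11/7))**2 = (-145 + 22/7)**2 = (-993/7)**2 = 986049/49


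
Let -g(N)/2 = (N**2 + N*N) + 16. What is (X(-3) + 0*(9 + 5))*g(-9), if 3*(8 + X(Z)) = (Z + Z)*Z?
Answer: 712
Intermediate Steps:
X(Z) = -8 + 2*Z**2/3 (X(Z) = -8 + ((Z + Z)*Z)/3 = -8 + ((2*Z)*Z)/3 = -8 + (2*Z**2)/3 = -8 + 2*Z**2/3)
g(N) = -32 - 4*N**2 (g(N) = -2*((N**2 + N*N) + 16) = -2*((N**2 + N**2) + 16) = -2*(2*N**2 + 16) = -2*(16 + 2*N**2) = -32 - 4*N**2)
(X(-3) + 0*(9 + 5))*g(-9) = ((-8 + (2/3)*(-3)**2) + 0*(9 + 5))*(-32 - 4*(-9)**2) = ((-8 + (2/3)*9) + 0*14)*(-32 - 4*81) = ((-8 + 6) + 0)*(-32 - 324) = (-2 + 0)*(-356) = -2*(-356) = 712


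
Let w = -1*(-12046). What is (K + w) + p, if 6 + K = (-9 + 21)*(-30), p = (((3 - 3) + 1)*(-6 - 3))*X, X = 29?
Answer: 11419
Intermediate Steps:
p = -261 (p = (((3 - 3) + 1)*(-6 - 3))*29 = ((0 + 1)*(-9))*29 = (1*(-9))*29 = -9*29 = -261)
K = -366 (K = -6 + (-9 + 21)*(-30) = -6 + 12*(-30) = -6 - 360 = -366)
w = 12046
(K + w) + p = (-366 + 12046) - 261 = 11680 - 261 = 11419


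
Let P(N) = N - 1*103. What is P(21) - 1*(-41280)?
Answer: 41198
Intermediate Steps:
P(N) = -103 + N (P(N) = N - 103 = -103 + N)
P(21) - 1*(-41280) = (-103 + 21) - 1*(-41280) = -82 + 41280 = 41198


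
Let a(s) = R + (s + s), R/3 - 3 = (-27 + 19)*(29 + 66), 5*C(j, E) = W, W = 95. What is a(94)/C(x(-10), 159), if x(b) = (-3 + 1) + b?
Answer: -2083/19 ≈ -109.63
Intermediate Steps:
x(b) = -2 + b
C(j, E) = 19 (C(j, E) = (⅕)*95 = 19)
R = -2271 (R = 9 + 3*((-27 + 19)*(29 + 66)) = 9 + 3*(-8*95) = 9 + 3*(-760) = 9 - 2280 = -2271)
a(s) = -2271 + 2*s (a(s) = -2271 + (s + s) = -2271 + 2*s)
a(94)/C(x(-10), 159) = (-2271 + 2*94)/19 = (-2271 + 188)*(1/19) = -2083*1/19 = -2083/19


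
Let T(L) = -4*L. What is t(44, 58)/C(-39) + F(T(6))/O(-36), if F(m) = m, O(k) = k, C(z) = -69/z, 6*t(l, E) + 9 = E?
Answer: 243/46 ≈ 5.2826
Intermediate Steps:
t(l, E) = -3/2 + E/6
t(44, 58)/C(-39) + F(T(6))/O(-36) = (-3/2 + (⅙)*58)/((-69/(-39))) - 4*6/(-36) = (-3/2 + 29/3)/((-69*(-1/39))) - 24*(-1/36) = 49/(6*(23/13)) + ⅔ = (49/6)*(13/23) + ⅔ = 637/138 + ⅔ = 243/46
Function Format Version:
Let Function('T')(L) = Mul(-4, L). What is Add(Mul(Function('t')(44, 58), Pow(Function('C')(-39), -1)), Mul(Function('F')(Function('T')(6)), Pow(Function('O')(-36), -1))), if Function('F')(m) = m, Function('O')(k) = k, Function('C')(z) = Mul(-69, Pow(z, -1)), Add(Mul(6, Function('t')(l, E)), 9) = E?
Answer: Rational(243, 46) ≈ 5.2826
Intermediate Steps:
Function('t')(l, E) = Add(Rational(-3, 2), Mul(Rational(1, 6), E))
Add(Mul(Function('t')(44, 58), Pow(Function('C')(-39), -1)), Mul(Function('F')(Function('T')(6)), Pow(Function('O')(-36), -1))) = Add(Mul(Add(Rational(-3, 2), Mul(Rational(1, 6), 58)), Pow(Mul(-69, Pow(-39, -1)), -1)), Mul(Mul(-4, 6), Pow(-36, -1))) = Add(Mul(Add(Rational(-3, 2), Rational(29, 3)), Pow(Mul(-69, Rational(-1, 39)), -1)), Mul(-24, Rational(-1, 36))) = Add(Mul(Rational(49, 6), Pow(Rational(23, 13), -1)), Rational(2, 3)) = Add(Mul(Rational(49, 6), Rational(13, 23)), Rational(2, 3)) = Add(Rational(637, 138), Rational(2, 3)) = Rational(243, 46)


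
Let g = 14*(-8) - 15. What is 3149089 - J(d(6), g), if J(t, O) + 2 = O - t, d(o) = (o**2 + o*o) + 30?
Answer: 3149320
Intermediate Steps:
g = -127 (g = -112 - 15 = -127)
d(o) = 30 + 2*o**2 (d(o) = (o**2 + o**2) + 30 = 2*o**2 + 30 = 30 + 2*o**2)
J(t, O) = -2 + O - t (J(t, O) = -2 + (O - t) = -2 + O - t)
3149089 - J(d(6), g) = 3149089 - (-2 - 127 - (30 + 2*6**2)) = 3149089 - (-2 - 127 - (30 + 2*36)) = 3149089 - (-2 - 127 - (30 + 72)) = 3149089 - (-2 - 127 - 1*102) = 3149089 - (-2 - 127 - 102) = 3149089 - 1*(-231) = 3149089 + 231 = 3149320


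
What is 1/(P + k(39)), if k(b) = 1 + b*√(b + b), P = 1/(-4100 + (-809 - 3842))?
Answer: -38285625/4542610798069 + 2986620039*√78/9085221596138 ≈ 0.0028949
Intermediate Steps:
P = -1/8751 (P = 1/(-4100 - 4651) = 1/(-8751) = -1/8751 ≈ -0.00011427)
k(b) = 1 + √2*b^(3/2) (k(b) = 1 + b*√(2*b) = 1 + b*(√2*√b) = 1 + √2*b^(3/2))
1/(P + k(39)) = 1/(-1/8751 + (1 + √2*39^(3/2))) = 1/(-1/8751 + (1 + √2*(39*√39))) = 1/(-1/8751 + (1 + 39*√78)) = 1/(8750/8751 + 39*√78)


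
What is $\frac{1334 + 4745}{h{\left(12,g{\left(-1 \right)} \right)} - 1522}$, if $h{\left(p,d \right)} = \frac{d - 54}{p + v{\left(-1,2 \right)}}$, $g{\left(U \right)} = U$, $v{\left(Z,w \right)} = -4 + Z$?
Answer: $- \frac{42553}{10709} \approx -3.9736$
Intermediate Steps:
$h{\left(p,d \right)} = \frac{-54 + d}{-5 + p}$ ($h{\left(p,d \right)} = \frac{d - 54}{p - 5} = \frac{-54 + d}{p - 5} = \frac{-54 + d}{-5 + p}$)
$\frac{1334 + 4745}{h{\left(12,g{\left(-1 \right)} \right)} - 1522} = \frac{1334 + 4745}{\frac{-54 - 1}{-5 + 12} - 1522} = \frac{6079}{\frac{1}{7} \left(-55\right) - 1522} = \frac{6079}{- \frac{55}{7} - 1522} = \frac{6079}{- \frac{10709}{7}} = 6079 \left(- \frac{7}{10709}\right) = - \frac{42553}{10709}$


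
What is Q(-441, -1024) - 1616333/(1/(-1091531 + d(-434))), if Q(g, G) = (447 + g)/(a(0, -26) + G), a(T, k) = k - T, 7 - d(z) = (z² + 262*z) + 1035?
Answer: 330154158587924/175 ≈ 1.8866e+12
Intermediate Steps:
d(z) = -1028 - z² - 262*z (d(z) = 7 - ((z² + 262*z) + 1035) = 7 - (1035 + z² + 262*z) = 7 + (-1035 - z² - 262*z) = -1028 - z² - 262*z)
Q(g, G) = (447 + g)/(-26 + G) (Q(g, G) = (447 + g)/((-26 - 1*0) + G) = (447 + g)/((-26 + 0) + G) = (447 + g)/(-26 + G))
Q(-441, -1024) - 1616333/(1/(-1091531 + d(-434))) = (447 - 441)/(-26 - 1024) - 1616333/(1/(-1091531 + (-1028 - 1*(-434)² - 262*(-434)))) = 6/(-1050) - 1616333/(1/(-1091531 + (-1028 - 1*188356 + 113708))) = -1/1050*6 - 1616333/(1/(-1091531 + (-1028 - 188356 + 113708))) = -1/175 - 1616333/(1/(-1091531 - 75676)) = -1/175 - 1616333/(1/(-1167207)) = -1/175 - 1616333/(-1/1167207) = -1/175 - 1616333*(-1167207) = -1/175 - 1*(-1886595191931) = -1/175 + 1886595191931 = 330154158587924/175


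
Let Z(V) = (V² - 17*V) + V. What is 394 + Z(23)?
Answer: 555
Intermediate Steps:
Z(V) = V² - 16*V
394 + Z(23) = 394 + 23*(-16 + 23) = 394 + 23*7 = 394 + 161 = 555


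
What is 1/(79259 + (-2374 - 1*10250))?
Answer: 1/66635 ≈ 1.5007e-5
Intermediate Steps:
1/(79259 + (-2374 - 1*10250)) = 1/(79259 + (-2374 - 10250)) = 1/(79259 - 12624) = 1/66635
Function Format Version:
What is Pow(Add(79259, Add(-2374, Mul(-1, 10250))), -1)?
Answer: Rational(1, 66635) ≈ 1.5007e-5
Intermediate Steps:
Pow(Add(79259, Add(-2374, Mul(-1, 10250))), -1) = Pow(Add(79259, Add(-2374, -10250)), -1) = Pow(Add(79259, -12624), -1) = Pow(66635, -1) = Rational(1, 66635)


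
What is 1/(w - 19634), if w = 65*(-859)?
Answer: -1/75469 ≈ -1.3250e-5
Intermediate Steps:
w = -55835
1/(w - 19634) = 1/(-55835 - 19634) = 1/(-75469) = -1/75469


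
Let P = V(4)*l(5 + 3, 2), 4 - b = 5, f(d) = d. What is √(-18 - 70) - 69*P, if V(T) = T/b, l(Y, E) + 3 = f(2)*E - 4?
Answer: -828 + 2*I*√22 ≈ -828.0 + 9.3808*I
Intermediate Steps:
b = -1 (b = 4 - 1*5 = 4 - 5 = -1)
l(Y, E) = -7 + 2*E (l(Y, E) = -3 + (2*E - 4) = -3 + (-4 + 2*E) = -7 + 2*E)
V(T) = -T (V(T) = T/(-1) = T*(-1) = -T)
P = 12 (P = (-1*4)*(-7 + 2*2) = -4*(-7 + 4) = -4*(-3) = 12)
√(-18 - 70) - 69*P = √(-18 - 70) - 69*12 = √(-88) - 828 = 2*I*√22 - 828 = -828 + 2*I*√22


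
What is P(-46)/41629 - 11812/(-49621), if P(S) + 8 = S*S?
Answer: 596322816/2065672609 ≈ 0.28868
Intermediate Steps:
P(S) = -8 + S² (P(S) = -8 + S*S = -8 + S²)
P(-46)/41629 - 11812/(-49621) = (-8 + (-46)²)/41629 - 11812/(-49621) = (-8 + 2116)*(1/41629) - 11812*(-1/49621) = 2108*(1/41629) + 11812/49621 = 2108/41629 + 11812/49621 = 596322816/2065672609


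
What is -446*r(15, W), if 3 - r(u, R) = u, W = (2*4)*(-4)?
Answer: 5352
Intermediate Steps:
W = -32 (W = 8*(-4) = -32)
r(u, R) = 3 - u
-446*r(15, W) = -446*(3 - 1*15) = -446*(3 - 15) = -446*(-12) = 5352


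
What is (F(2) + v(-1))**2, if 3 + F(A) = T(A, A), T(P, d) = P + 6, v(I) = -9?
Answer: 16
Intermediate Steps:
T(P, d) = 6 + P
F(A) = 3 + A (F(A) = -3 + (6 + A) = 3 + A)
(F(2) + v(-1))**2 = ((3 + 2) - 9)**2 = (5 - 9)**2 = (-4)**2 = 16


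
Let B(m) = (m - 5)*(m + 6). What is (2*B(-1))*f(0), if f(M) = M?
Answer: 0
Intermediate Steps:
B(m) = (-5 + m)*(6 + m)
(2*B(-1))*f(0) = (2*(-30 - 1 + (-1)²))*0 = (2*(-30 - 1 + 1))*0 = (2*(-30))*0 = -60*0 = 0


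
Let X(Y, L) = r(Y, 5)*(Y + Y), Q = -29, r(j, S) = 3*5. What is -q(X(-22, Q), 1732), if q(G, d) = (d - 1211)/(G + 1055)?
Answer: -521/395 ≈ -1.3190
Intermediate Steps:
r(j, S) = 15
X(Y, L) = 30*Y (X(Y, L) = 15*(Y + Y) = 15*(2*Y) = 30*Y)
q(G, d) = (-1211 + d)/(1055 + G)
-q(X(-22, Q), 1732) = -(-1211 + 1732)/(1055 + 30*(-22)) = -521/(1055 - 660) = -521/395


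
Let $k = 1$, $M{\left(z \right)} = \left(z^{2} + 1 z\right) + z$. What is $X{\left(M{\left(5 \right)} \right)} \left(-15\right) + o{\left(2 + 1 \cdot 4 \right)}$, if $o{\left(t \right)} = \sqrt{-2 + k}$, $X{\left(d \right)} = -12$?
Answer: $180 + i \approx 180.0 + 1.0 i$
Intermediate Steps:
$M{\left(z \right)} = z^{2} + 2 z$ ($M{\left(z \right)} = \left(z^{2} + z\right) + z = \left(z + z^{2}\right) + z = z^{2} + 2 z$)
$o{\left(t \right)} = i$ ($o{\left(t \right)} = \sqrt{-2 + 1} = \sqrt{-1} = i$)
$X{\left(M{\left(5 \right)} \right)} \left(-15\right) + o{\left(2 + 1 \cdot 4 \right)} = \left(-12\right) \left(-15\right) + i = 180 + i$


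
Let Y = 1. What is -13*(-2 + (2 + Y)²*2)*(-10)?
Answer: 2080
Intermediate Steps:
-13*(-2 + (2 + Y)²*2)*(-10) = -13*(-2 + (2 + 1)²*2)*(-10) = -13*(-2 + 3²*2)*(-10) = -13*(-2 + 9*2)*(-10) = -13*(-2 + 18)*(-10) = -13*16*(-10) = -208*(-10) = 2080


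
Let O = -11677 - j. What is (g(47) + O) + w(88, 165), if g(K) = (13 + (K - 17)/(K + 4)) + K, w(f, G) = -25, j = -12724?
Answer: 18404/17 ≈ 1082.6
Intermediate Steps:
O = 1047 (O = -11677 - 1*(-12724) = -11677 + 12724 = 1047)
g(K) = 13 + K + (-17 + K)/(4 + K) (g(K) = (13 + (-17 + K)/(4 + K)) + K = 13 + K + (-17 + K)/(4 + K))
(g(47) + O) + w(88, 165) = ((35 + 47**2 + 18*47)/(4 + 47) + 1047) - 25 = ((35 + 2209 + 846)/51 + 1047) - 25 = ((1/51)*3090 + 1047) - 25 = (1030/17 + 1047) - 25 = 18829/17 - 25 = 18404/17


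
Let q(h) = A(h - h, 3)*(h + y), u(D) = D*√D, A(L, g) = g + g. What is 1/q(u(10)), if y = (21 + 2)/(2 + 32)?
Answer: -391/3466413 + 5780*√10/3466413 ≈ 0.0051601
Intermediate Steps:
A(L, g) = 2*g
y = 23/34 ≈ 0.67647
u(D) = D^(3/2)
q(h) = 69/17 + 6*h (q(h) = (2*3)*(h + 23/34) = 6*(23/34 + h) = 69/17 + 6*h)
1/q(u(10)) = 1/(69/17 + 6*10^(3/2)) = 1/(69/17 + 6*(10*√10)) = 1/(69/17 + 60*√10)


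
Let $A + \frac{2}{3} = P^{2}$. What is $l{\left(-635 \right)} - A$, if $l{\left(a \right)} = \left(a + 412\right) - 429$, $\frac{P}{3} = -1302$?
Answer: $- \frac{45772462}{3} \approx -1.5257 \cdot 10^{7}$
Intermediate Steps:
$P = -3906$ ($P = 3 \left(-1302\right) = -3906$)
$A = \frac{45770506}{3}$ ($A = - \frac{2}{3} + \left(-3906\right)^{2} = - \frac{2}{3} + 15256836 = \frac{45770506}{3} \approx 1.5257 \cdot 10^{7}$)
$l{\left(a \right)} = -17 + a$ ($l{\left(a \right)} = \left(412 + a\right) - 429 = -17 + a$)
$l{\left(-635 \right)} - A = \left(-17 - 635\right) - \frac{45770506}{3} = -652 - \frac{45770506}{3} = - \frac{45772462}{3}$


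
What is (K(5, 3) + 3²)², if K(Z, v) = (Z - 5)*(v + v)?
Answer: 81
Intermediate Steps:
K(Z, v) = 2*v*(-5 + Z) (K(Z, v) = (-5 + Z)*(2*v) = 2*v*(-5 + Z))
(K(5, 3) + 3²)² = (2*3*(-5 + 5) + 3²)² = (2*3*0 + 9)² = (0 + 9)² = 9² = 81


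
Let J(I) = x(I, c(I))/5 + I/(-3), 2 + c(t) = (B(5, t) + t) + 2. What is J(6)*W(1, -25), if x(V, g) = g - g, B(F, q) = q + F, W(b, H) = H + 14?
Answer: 22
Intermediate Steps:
W(b, H) = 14 + H
B(F, q) = F + q
c(t) = 5 + 2*t (c(t) = -2 + (((5 + t) + t) + 2) = -2 + ((5 + 2*t) + 2) = -2 + (7 + 2*t) = 5 + 2*t)
x(V, g) = 0
J(I) = -I/3 (J(I) = 0/5 + I/(-3) = 0*(⅕) + I*(-⅓) = 0 - I/3 = -I/3)
J(6)*W(1, -25) = (-⅓*6)*(14 - 25) = -2*(-11) = 22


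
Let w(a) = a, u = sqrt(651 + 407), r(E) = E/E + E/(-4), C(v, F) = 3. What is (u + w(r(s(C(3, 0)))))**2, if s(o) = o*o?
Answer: 16953/16 - 115*sqrt(2)/2 ≈ 978.25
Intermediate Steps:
s(o) = o**2
r(E) = 1 - E/4 (r(E) = 1 + E*(-1/4) = 1 - E/4)
u = 23*sqrt(2) (u = sqrt(1058) = 23*sqrt(2) ≈ 32.527)
(u + w(r(s(C(3, 0)))))**2 = (23*sqrt(2) + (1 - 1/4*3**2))**2 = (23*sqrt(2) + (1 - 1/4*9))**2 = (23*sqrt(2) + (1 - 9/4))**2 = (23*sqrt(2) - 5/4)**2 = (-5/4 + 23*sqrt(2))**2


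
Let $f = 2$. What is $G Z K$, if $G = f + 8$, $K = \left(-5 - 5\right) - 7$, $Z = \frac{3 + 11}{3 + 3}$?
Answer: $- \frac{1190}{3} \approx -396.67$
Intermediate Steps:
$Z = \frac{7}{3}$ ($Z = \frac{14}{6} = 14 \cdot \frac{1}{6} = \frac{7}{3} \approx 2.3333$)
$K = -17$ ($K = -10 - 7 = -17$)
$G = 10$ ($G = 2 + 8 = 10$)
$G Z K = 10 \cdot \frac{7}{3} \left(-17\right) = \frac{70}{3} \left(-17\right) = - \frac{1190}{3}$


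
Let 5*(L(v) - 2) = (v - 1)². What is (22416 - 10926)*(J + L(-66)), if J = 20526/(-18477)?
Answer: 21199150346/2053 ≈ 1.0326e+7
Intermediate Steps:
L(v) = 2 + (-1 + v)²/5 (L(v) = 2 + (v - 1)²/5 = 2 + (-1 + v)²/5)
J = -6842/6159 (J = 20526*(-1/18477) = -6842/6159 ≈ -1.1109)
(22416 - 10926)*(J + L(-66)) = (22416 - 10926)*(-6842/6159 + (2 + (-1 - 66)²/5)) = 11490*(-6842/6159 + (2 + (⅕)*(-67)²)) = 11490*(-6842/6159 + (2 + (⅕)*4489)) = 11490*(-6842/6159 + (2 + 4489/5)) = 11490*(-6842/6159 + 4499/5) = 11490*(27675131/30795) = 21199150346/2053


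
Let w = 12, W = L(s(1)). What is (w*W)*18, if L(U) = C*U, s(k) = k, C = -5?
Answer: -1080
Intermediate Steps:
L(U) = -5*U
W = -5 (W = -5*1 = -5)
(w*W)*18 = (12*(-5))*18 = -60*18 = -1080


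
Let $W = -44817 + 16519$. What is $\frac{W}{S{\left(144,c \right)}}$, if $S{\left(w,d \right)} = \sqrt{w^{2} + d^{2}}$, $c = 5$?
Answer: $- \frac{28298 \sqrt{20761}}{20761} \approx -196.4$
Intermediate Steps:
$S{\left(w,d \right)} = \sqrt{d^{2} + w^{2}}$
$W = -28298$
$\frac{W}{S{\left(144,c \right)}} = - \frac{28298}{\sqrt{5^{2} + 144^{2}}} = - \frac{28298}{\sqrt{25 + 20736}} = - \frac{28298}{\sqrt{20761}} = - 28298 \frac{\sqrt{20761}}{20761} = - \frac{28298 \sqrt{20761}}{20761}$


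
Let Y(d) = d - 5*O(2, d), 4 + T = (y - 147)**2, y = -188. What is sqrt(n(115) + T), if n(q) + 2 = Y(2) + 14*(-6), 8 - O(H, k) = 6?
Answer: sqrt(112127) ≈ 334.85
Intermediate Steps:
O(H, k) = 2 (O(H, k) = 8 - 1*6 = 8 - 6 = 2)
T = 112221 (T = -4 + (-188 - 147)**2 = -4 + (-335)**2 = -4 + 112225 = 112221)
Y(d) = -10 + d (Y(d) = d - 5*2 = d - 10 = -10 + d)
n(q) = -94 (n(q) = -2 + ((-10 + 2) + 14*(-6)) = -2 + (-8 - 84) = -2 - 92 = -94)
sqrt(n(115) + T) = sqrt(-94 + 112221) = sqrt(112127)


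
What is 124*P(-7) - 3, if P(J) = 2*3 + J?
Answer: -127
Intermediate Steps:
P(J) = 6 + J
124*P(-7) - 3 = 124*(6 - 7) - 3 = 124*(-1) - 3 = -124 - 3 = -127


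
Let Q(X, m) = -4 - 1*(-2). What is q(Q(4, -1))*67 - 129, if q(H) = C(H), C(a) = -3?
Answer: -330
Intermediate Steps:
Q(X, m) = -2 (Q(X, m) = -4 + 2 = -2)
q(H) = -3
q(Q(4, -1))*67 - 129 = -3*67 - 129 = -201 - 129 = -330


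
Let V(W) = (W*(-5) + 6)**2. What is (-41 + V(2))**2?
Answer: 625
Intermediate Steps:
V(W) = (6 - 5*W)**2 (V(W) = (-5*W + 6)**2 = (6 - 5*W)**2)
(-41 + V(2))**2 = (-41 + (-6 + 5*2)**2)**2 = (-41 + (-6 + 10)**2)**2 = (-41 + 4**2)**2 = (-41 + 16)**2 = (-25)**2 = 625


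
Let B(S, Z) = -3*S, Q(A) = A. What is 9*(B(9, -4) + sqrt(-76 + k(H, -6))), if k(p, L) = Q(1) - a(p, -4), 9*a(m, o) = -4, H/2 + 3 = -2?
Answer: -243 + 3*I*sqrt(671) ≈ -243.0 + 77.711*I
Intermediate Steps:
H = -10 (H = -6 + 2*(-2) = -6 - 4 = -10)
a(m, o) = -4/9 (a(m, o) = (1/9)*(-4) = -4/9)
k(p, L) = 13/9 (k(p, L) = 1 - 1*(-4/9) = 1 + 4/9 = 13/9)
9*(B(9, -4) + sqrt(-76 + k(H, -6))) = 9*(-3*9 + sqrt(-76 + 13/9)) = 9*(-27 + sqrt(-671/9)) = 9*(-27 + I*sqrt(671)/3) = -243 + 3*I*sqrt(671)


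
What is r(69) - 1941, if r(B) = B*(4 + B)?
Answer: 3096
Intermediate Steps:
r(69) - 1941 = 69*(4 + 69) - 1941 = 69*73 - 1941 = 5037 - 1941 = 3096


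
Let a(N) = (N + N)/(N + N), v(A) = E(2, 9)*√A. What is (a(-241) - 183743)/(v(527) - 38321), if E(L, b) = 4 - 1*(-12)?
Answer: 190302086/39685517 + 79456*√527/39685517 ≈ 4.8412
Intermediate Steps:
E(L, b) = 16 (E(L, b) = 4 + 12 = 16)
v(A) = 16*√A
a(N) = 1 (a(N) = (2*N)/((2*N)) = (2*N)*(1/(2*N)) = 1)
(a(-241) - 183743)/(v(527) - 38321) = (1 - 183743)/(16*√527 - 38321) = -183742/(-38321 + 16*√527)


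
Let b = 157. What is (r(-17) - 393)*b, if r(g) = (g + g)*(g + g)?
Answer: 119791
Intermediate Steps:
r(g) = 4*g² (r(g) = (2*g)*(2*g) = 4*g²)
(r(-17) - 393)*b = (4*(-17)² - 393)*157 = (4*289 - 393)*157 = (1156 - 393)*157 = 763*157 = 119791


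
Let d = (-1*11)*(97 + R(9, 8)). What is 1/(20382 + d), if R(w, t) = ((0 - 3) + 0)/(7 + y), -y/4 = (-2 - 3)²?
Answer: 31/598754 ≈ 5.1774e-5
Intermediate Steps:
y = -100 (y = -4*(-2 - 3)² = -4*(-5)² = -4*25 = -100)
R(w, t) = 1/31 (R(w, t) = ((0 - 3) + 0)/(7 - 100) = (-3 + 0)/(-93) = -3*(-1/93) = 1/31)
d = -33088/31 (d = (-1*11)*(97 + 1/31) = -11*3008/31 = -33088/31 ≈ -1067.4)
1/(20382 + d) = 1/(20382 - 33088/31) = 1/(598754/31) = 31/598754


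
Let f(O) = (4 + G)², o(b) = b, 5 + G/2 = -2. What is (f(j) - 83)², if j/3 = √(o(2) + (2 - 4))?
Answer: 289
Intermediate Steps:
G = -14 (G = -10 + 2*(-2) = -10 - 4 = -14)
j = 0 (j = 3*√(2 + (2 - 4)) = 3*√(2 - 2) = 3*√0 = 3*0 = 0)
f(O) = 100 (f(O) = (4 - 14)² = (-10)² = 100)
(f(j) - 83)² = (100 - 83)² = 17² = 289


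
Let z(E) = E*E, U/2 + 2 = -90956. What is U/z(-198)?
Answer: -45479/9801 ≈ -4.6402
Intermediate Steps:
U = -181916 (U = -4 + 2*(-90956) = -4 - 181912 = -181916)
z(E) = E**2
U/z(-198) = -181916/((-198)**2) = -181916/39204 = -181916*1/39204 = -45479/9801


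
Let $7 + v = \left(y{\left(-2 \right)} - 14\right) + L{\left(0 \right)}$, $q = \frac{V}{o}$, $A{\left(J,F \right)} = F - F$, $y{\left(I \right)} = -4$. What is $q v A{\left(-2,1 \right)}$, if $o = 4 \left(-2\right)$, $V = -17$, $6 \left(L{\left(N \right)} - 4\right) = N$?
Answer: $0$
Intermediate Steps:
$A{\left(J,F \right)} = 0$
$L{\left(N \right)} = 4 + \frac{N}{6}$
$o = -8$
$q = \frac{17}{8}$ ($q = - \frac{17}{-8} = \left(-17\right) \left(- \frac{1}{8}\right) = \frac{17}{8} \approx 2.125$)
$v = -21$ ($v = -7 + \left(\left(-4 - 14\right) + \left(4 + \frac{1}{6} \cdot 0\right)\right) = -7 + \left(-18 + \left(4 + 0\right)\right) = -7 + \left(-18 + 4\right) = -7 - 14 = -21$)
$q v A{\left(-2,1 \right)} = \frac{17}{8} \left(-21\right) 0 = \left(- \frac{357}{8}\right) 0 = 0$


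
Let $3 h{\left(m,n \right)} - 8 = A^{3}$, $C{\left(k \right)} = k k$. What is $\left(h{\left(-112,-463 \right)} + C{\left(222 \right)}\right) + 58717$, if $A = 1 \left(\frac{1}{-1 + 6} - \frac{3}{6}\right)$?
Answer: $\frac{324010973}{3000} \approx 1.08 \cdot 10^{5}$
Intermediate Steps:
$C{\left(k \right)} = k^{2}$
$A = - \frac{3}{10}$ ($A = 1 \left(\frac{1}{5} - \frac{1}{2}\right) = 1 \left(- \frac{3}{10}\right) = - \frac{3}{10} \approx -0.3$)
$h{\left(m,n \right)} = \frac{7973}{3000}$ ($h{\left(m,n \right)} = \frac{8}{3} + \frac{\left(- \frac{3}{10}\right)^{3}}{3} = \frac{8}{3} + \frac{1}{3} \left(- \frac{27}{1000}\right) = \frac{8}{3} - \frac{9}{1000} = \frac{7973}{3000}$)
$\left(h{\left(-112,-463 \right)} + C{\left(222 \right)}\right) + 58717 = \left(\frac{7973}{3000} + 222^{2}\right) + 58717 = \left(\frac{7973}{3000} + 49284\right) + 58717 = \frac{147859973}{3000} + 58717 = \frac{324010973}{3000}$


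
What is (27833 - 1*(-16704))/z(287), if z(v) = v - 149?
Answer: 44537/138 ≈ 322.73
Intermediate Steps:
z(v) = -149 + v
(27833 - 1*(-16704))/z(287) = (27833 - 1*(-16704))/(-149 + 287) = (27833 + 16704)/138 = 44537*(1/138) = 44537/138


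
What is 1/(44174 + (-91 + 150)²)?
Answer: 1/47655 ≈ 2.0984e-5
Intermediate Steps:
1/(44174 + (-91 + 150)²) = 1/(44174 + 59²) = 1/(44174 + 3481) = 1/47655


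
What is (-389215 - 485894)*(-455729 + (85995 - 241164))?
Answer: 534602337882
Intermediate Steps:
(-389215 - 485894)*(-455729 + (85995 - 241164)) = -875109*(-455729 - 155169) = -875109*(-610898) = 534602337882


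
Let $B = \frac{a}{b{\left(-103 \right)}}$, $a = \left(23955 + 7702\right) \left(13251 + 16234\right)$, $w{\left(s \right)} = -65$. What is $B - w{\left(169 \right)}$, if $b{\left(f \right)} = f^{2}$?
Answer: $\frac{934096230}{10609} \approx 88048.0$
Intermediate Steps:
$a = 933406645$ ($a = 31657 \cdot 29485 = 933406645$)
$B = \frac{933406645}{10609}$ ($B = \frac{933406645}{\left(-103\right)^{2}} = \frac{933406645}{10609} \approx 87983.0$)
$B - w{\left(169 \right)} = \frac{933406645}{10609} - -65 = \frac{933406645}{10609} + 65 = \frac{934096230}{10609}$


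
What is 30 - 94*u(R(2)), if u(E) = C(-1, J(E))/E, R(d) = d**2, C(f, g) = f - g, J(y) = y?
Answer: 295/2 ≈ 147.50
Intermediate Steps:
u(E) = (-1 - E)/E
30 - 94*u(R(2)) = 30 - 94*(-1 - 1*2**2)/(2**2) = 30 - 94*(-1 - 1*4)/4 = 30 - 47*(-1 - 4)/2 = 30 - 47*(-5)/2 = 30 - 94*(-5/4) = 30 + 235/2 = 295/2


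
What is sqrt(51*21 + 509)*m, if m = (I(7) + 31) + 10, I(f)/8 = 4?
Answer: 146*sqrt(395) ≈ 2901.7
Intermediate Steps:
I(f) = 32 (I(f) = 8*4 = 32)
m = 73 (m = (32 + 31) + 10 = 63 + 10 = 73)
sqrt(51*21 + 509)*m = sqrt(51*21 + 509)*73 = sqrt(1071 + 509)*73 = sqrt(1580)*73 = (2*sqrt(395))*73 = 146*sqrt(395)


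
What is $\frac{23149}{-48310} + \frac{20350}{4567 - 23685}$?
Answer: $- \frac{64803231}{41981390} \approx -1.5436$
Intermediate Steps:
$\frac{23149}{-48310} + \frac{20350}{4567 - 23685} = 23149 \left(- \frac{1}{48310}\right) + \frac{20350}{4567 - 23685} = - \frac{23149}{48310} + \frac{20350}{-19118} = - \frac{23149}{48310} + 20350 \left(- \frac{1}{19118}\right) = - \frac{23149}{48310} - \frac{925}{869} = - \frac{64803231}{41981390}$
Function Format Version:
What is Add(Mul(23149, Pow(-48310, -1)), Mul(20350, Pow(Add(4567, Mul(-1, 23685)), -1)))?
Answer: Rational(-64803231, 41981390) ≈ -1.5436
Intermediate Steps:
Add(Mul(23149, Pow(-48310, -1)), Mul(20350, Pow(Add(4567, Mul(-1, 23685)), -1))) = Add(Mul(23149, Rational(-1, 48310)), Mul(20350, Pow(Add(4567, -23685), -1))) = Add(Rational(-23149, 48310), Mul(20350, Pow(-19118, -1))) = Add(Rational(-23149, 48310), Mul(20350, Rational(-1, 19118))) = Add(Rational(-23149, 48310), Rational(-925, 869)) = Rational(-64803231, 41981390)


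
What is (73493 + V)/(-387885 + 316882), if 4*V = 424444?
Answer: -179604/71003 ≈ -2.5295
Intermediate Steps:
V = 106111 (V = (1/4)*424444 = 106111)
(73493 + V)/(-387885 + 316882) = (73493 + 106111)/(-387885 + 316882) = 179604/(-71003) = 179604*(-1/71003) = -179604/71003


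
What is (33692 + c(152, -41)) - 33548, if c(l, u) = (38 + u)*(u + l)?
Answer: -189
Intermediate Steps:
c(l, u) = (38 + u)*(l + u)
(33692 + c(152, -41)) - 33548 = (33692 + ((-41)² + 38*152 + 38*(-41) + 152*(-41))) - 33548 = (33692 + (1681 + 5776 - 1558 - 6232)) - 33548 = (33692 - 333) - 33548 = 33359 - 33548 = -189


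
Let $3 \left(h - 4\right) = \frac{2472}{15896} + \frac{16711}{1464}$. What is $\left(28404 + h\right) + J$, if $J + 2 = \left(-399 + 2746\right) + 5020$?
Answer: $\frac{312221193925}{8726904} \approx 35777.0$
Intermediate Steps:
$h = \frac{68564749}{8726904}$ ($h = 4 + \frac{\frac{2472}{15896} + \frac{16711}{1464}}{3} = 4 + \frac{2472 \cdot \frac{1}{15896} + 16711 \cdot \frac{1}{1464}}{3} = 4 + \frac{\frac{309}{1987} + \frac{16711}{1464}}{3} = 4 + \frac{1}{3} \cdot \frac{33657133}{2908968} = 4 + \frac{33657133}{8726904} = \frac{68564749}{8726904} \approx 7.8567$)
$J = 7365$ ($J = -2 + \left(\left(-399 + 2746\right) + 5020\right) = -2 + \left(2347 + 5020\right) = -2 + 7367 = 7365$)
$\left(28404 + h\right) + J = \left(28404 + \frac{68564749}{8726904}\right) + 7365 = \frac{247947545965}{8726904} + 7365 = \frac{312221193925}{8726904}$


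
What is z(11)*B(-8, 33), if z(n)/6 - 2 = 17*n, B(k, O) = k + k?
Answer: -18144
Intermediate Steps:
B(k, O) = 2*k
z(n) = 12 + 102*n (z(n) = 12 + 6*(17*n) = 12 + 102*n)
z(11)*B(-8, 33) = (12 + 102*11)*(2*(-8)) = (12 + 1122)*(-16) = 1134*(-16) = -18144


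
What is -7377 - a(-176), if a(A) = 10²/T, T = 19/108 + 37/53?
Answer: -37479531/5003 ≈ -7491.4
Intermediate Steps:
T = 5003/5724 (T = 19*(1/108) + 37*(1/53) = 19/108 + 37/53 = 5003/5724 ≈ 0.87404)
a(A) = 572400/5003 (a(A) = 10²/(5003/5724) = 100*(5724/5003) = 572400/5003)
-7377 - a(-176) = -7377 - 1*572400/5003 = -7377 - 572400/5003 = -37479531/5003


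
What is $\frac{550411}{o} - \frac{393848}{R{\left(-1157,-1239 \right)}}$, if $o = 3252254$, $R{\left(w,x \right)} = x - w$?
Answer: $\frac{640469433547}{133342414} \approx 4803.2$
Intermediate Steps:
$\frac{550411}{o} - \frac{393848}{R{\left(-1157,-1239 \right)}} = \frac{550411}{3252254} - \frac{393848}{-1239 - -1157} = 550411 \cdot \frac{1}{3252254} - \frac{393848}{-1239 + 1157} = \frac{550411}{3252254} - \frac{393848}{-82} = \frac{550411}{3252254} - - \frac{196924}{41} = \frac{550411}{3252254} + \frac{196924}{41} = \frac{640469433547}{133342414}$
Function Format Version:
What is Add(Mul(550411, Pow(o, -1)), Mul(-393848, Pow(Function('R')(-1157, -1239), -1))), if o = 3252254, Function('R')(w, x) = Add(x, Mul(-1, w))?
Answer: Rational(640469433547, 133342414) ≈ 4803.2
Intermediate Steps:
Add(Mul(550411, Pow(o, -1)), Mul(-393848, Pow(Function('R')(-1157, -1239), -1))) = Add(Mul(550411, Pow(3252254, -1)), Mul(-393848, Pow(Add(-1239, Mul(-1, -1157)), -1))) = Add(Mul(550411, Rational(1, 3252254)), Mul(-393848, Pow(Add(-1239, 1157), -1))) = Add(Rational(550411, 3252254), Mul(-393848, Pow(-82, -1))) = Add(Rational(550411, 3252254), Mul(-393848, Rational(-1, 82))) = Add(Rational(550411, 3252254), Rational(196924, 41)) = Rational(640469433547, 133342414)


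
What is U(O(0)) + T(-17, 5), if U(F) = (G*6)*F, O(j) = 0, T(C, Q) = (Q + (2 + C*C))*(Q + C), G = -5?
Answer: -3552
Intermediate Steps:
T(C, Q) = (C + Q)*(2 + Q + C²) (T(C, Q) = (Q + (2 + C²))*(C + Q) = (2 + Q + C²)*(C + Q) = (C + Q)*(2 + Q + C²))
U(F) = -30*F (U(F) = (-5*6)*F = -30*F)
U(O(0)) + T(-17, 5) = -30*0 + ((-17)³ + 5² + 2*(-17) + 2*5 - 17*5 + 5*(-17)²) = 0 + (-4913 + 25 - 34 + 10 - 85 + 5*289) = 0 + (-4913 + 25 - 34 + 10 - 85 + 1445) = 0 - 3552 = -3552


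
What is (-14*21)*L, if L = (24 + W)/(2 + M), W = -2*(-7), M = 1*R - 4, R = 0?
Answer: 5586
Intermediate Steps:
M = -4 (M = 1*0 - 4 = 0 - 4 = -4)
W = 14
L = -19 (L = (24 + 14)/(2 - 4) = 38/(-2) = 38*(-½) = -19)
(-14*21)*L = -14*21*(-19) = -294*(-19) = 5586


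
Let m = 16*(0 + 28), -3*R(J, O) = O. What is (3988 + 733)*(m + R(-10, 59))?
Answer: 6066485/3 ≈ 2.0222e+6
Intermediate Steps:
R(J, O) = -O/3
m = 448 (m = 16*28 = 448)
(3988 + 733)*(m + R(-10, 59)) = (3988 + 733)*(448 - ⅓*59) = 4721*(448 - 59/3) = 4721*(1285/3) = 6066485/3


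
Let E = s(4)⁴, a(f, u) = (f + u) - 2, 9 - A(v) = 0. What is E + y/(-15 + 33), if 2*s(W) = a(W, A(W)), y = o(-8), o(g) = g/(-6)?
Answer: 395339/432 ≈ 915.14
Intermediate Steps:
A(v) = 9 (A(v) = 9 - 1*0 = 9 + 0 = 9)
o(g) = -g/6 (o(g) = g*(-⅙) = -g/6)
y = 4/3 (y = -⅙*(-8) = 4/3 ≈ 1.3333)
a(f, u) = -2 + f + u
s(W) = 7/2 + W/2 (s(W) = (-2 + W + 9)/2 = (7 + W)/2 = 7/2 + W/2)
E = 14641/16 (E = (7/2 + (½)*4)⁴ = (7/2 + 2)⁴ = (11/2)⁴ = 14641/16 ≈ 915.06)
E + y/(-15 + 33) = 14641/16 + (4/3)/(-15 + 33) = 14641/16 + (4/3)/18 = 14641/16 + (1/18)*(4/3) = 14641/16 + 2/27 = 395339/432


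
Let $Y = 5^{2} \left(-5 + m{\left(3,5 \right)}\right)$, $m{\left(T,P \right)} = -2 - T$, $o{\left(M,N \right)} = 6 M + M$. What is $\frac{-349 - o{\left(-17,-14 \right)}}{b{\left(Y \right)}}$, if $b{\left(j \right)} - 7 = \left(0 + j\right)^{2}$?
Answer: $- \frac{230}{62507} \approx -0.0036796$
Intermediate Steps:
$o{\left(M,N \right)} = 7 M$
$Y = -250$ ($Y = 5^{2} \left(-5 - 5\right) = 25 \left(-5 - 5\right) = 25 \left(-10\right) = -250$)
$b{\left(j \right)} = 7 + j^{2}$ ($b{\left(j \right)} = 7 + \left(0 + j\right)^{2} = 7 + j^{2}$)
$\frac{-349 - o{\left(-17,-14 \right)}}{b{\left(Y \right)}} = \frac{-349 - 7 \left(-17\right)}{7 + \left(-250\right)^{2}} = \frac{-349 - -119}{7 + 62500} = \frac{-349 + 119}{62507} = \left(-230\right) \frac{1}{62507} = - \frac{230}{62507}$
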